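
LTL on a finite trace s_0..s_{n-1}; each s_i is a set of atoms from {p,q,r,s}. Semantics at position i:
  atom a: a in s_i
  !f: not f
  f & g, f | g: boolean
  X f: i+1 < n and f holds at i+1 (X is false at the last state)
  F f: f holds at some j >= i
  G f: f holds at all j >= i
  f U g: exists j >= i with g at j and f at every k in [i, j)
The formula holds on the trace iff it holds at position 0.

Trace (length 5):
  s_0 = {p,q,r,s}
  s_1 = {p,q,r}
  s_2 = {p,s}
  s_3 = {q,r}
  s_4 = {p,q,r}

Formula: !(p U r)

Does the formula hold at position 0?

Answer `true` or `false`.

s_0={p,q,r,s}: !(p U r)=False (p U r)=True p=True r=True
s_1={p,q,r}: !(p U r)=False (p U r)=True p=True r=True
s_2={p,s}: !(p U r)=False (p U r)=True p=True r=False
s_3={q,r}: !(p U r)=False (p U r)=True p=False r=True
s_4={p,q,r}: !(p U r)=False (p U r)=True p=True r=True

Answer: false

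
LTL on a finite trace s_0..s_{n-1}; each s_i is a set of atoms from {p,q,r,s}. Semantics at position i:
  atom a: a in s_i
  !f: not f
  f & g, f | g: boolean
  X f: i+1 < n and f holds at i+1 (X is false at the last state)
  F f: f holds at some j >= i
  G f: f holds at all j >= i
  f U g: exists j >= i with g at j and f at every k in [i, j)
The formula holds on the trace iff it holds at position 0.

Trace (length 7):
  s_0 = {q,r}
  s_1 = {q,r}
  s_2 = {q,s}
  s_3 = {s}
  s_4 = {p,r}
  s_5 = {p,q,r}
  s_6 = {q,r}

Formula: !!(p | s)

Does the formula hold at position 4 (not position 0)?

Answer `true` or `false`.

Answer: true

Derivation:
s_0={q,r}: !!(p | s)=False !(p | s)=True (p | s)=False p=False s=False
s_1={q,r}: !!(p | s)=False !(p | s)=True (p | s)=False p=False s=False
s_2={q,s}: !!(p | s)=True !(p | s)=False (p | s)=True p=False s=True
s_3={s}: !!(p | s)=True !(p | s)=False (p | s)=True p=False s=True
s_4={p,r}: !!(p | s)=True !(p | s)=False (p | s)=True p=True s=False
s_5={p,q,r}: !!(p | s)=True !(p | s)=False (p | s)=True p=True s=False
s_6={q,r}: !!(p | s)=False !(p | s)=True (p | s)=False p=False s=False
Evaluating at position 4: result = True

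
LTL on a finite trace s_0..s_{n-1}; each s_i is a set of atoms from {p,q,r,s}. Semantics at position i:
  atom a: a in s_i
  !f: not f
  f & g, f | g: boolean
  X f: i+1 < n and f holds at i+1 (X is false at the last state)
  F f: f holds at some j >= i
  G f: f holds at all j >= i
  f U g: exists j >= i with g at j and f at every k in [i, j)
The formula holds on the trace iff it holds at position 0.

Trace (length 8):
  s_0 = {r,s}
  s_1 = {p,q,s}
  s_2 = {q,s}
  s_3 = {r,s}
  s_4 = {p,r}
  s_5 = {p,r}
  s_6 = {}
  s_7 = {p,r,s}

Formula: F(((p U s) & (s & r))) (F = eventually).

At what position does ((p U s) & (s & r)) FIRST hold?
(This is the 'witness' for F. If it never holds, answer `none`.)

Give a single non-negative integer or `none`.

Answer: 0

Derivation:
s_0={r,s}: ((p U s) & (s & r))=True (p U s)=True p=False s=True (s & r)=True r=True
s_1={p,q,s}: ((p U s) & (s & r))=False (p U s)=True p=True s=True (s & r)=False r=False
s_2={q,s}: ((p U s) & (s & r))=False (p U s)=True p=False s=True (s & r)=False r=False
s_3={r,s}: ((p U s) & (s & r))=True (p U s)=True p=False s=True (s & r)=True r=True
s_4={p,r}: ((p U s) & (s & r))=False (p U s)=False p=True s=False (s & r)=False r=True
s_5={p,r}: ((p U s) & (s & r))=False (p U s)=False p=True s=False (s & r)=False r=True
s_6={}: ((p U s) & (s & r))=False (p U s)=False p=False s=False (s & r)=False r=False
s_7={p,r,s}: ((p U s) & (s & r))=True (p U s)=True p=True s=True (s & r)=True r=True
F(((p U s) & (s & r))) holds; first witness at position 0.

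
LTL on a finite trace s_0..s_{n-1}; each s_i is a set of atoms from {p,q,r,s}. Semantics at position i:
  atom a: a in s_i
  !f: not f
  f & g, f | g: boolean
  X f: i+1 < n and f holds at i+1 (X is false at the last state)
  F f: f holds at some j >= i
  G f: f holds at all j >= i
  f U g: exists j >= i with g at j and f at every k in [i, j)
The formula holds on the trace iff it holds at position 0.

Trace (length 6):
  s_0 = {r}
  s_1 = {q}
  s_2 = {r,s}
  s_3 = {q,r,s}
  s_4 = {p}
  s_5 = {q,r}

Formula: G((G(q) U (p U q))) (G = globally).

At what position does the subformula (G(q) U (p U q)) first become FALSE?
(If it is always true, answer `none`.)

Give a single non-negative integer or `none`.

s_0={r}: (G(q) U (p U q))=False G(q)=False q=False (p U q)=False p=False
s_1={q}: (G(q) U (p U q))=True G(q)=False q=True (p U q)=True p=False
s_2={r,s}: (G(q) U (p U q))=False G(q)=False q=False (p U q)=False p=False
s_3={q,r,s}: (G(q) U (p U q))=True G(q)=False q=True (p U q)=True p=False
s_4={p}: (G(q) U (p U q))=True G(q)=False q=False (p U q)=True p=True
s_5={q,r}: (G(q) U (p U q))=True G(q)=True q=True (p U q)=True p=False
G((G(q) U (p U q))) holds globally = False
First violation at position 0.

Answer: 0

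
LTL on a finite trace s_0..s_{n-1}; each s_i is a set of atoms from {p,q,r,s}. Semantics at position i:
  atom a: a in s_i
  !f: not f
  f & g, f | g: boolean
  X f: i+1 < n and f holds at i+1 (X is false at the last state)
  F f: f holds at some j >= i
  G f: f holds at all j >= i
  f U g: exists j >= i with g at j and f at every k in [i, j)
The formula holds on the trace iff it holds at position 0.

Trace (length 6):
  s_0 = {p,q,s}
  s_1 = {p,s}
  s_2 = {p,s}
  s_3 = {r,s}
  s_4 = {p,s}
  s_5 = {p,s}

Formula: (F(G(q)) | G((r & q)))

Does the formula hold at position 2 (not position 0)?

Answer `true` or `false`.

s_0={p,q,s}: (F(G(q)) | G((r & q)))=False F(G(q))=False G(q)=False q=True G((r & q))=False (r & q)=False r=False
s_1={p,s}: (F(G(q)) | G((r & q)))=False F(G(q))=False G(q)=False q=False G((r & q))=False (r & q)=False r=False
s_2={p,s}: (F(G(q)) | G((r & q)))=False F(G(q))=False G(q)=False q=False G((r & q))=False (r & q)=False r=False
s_3={r,s}: (F(G(q)) | G((r & q)))=False F(G(q))=False G(q)=False q=False G((r & q))=False (r & q)=False r=True
s_4={p,s}: (F(G(q)) | G((r & q)))=False F(G(q))=False G(q)=False q=False G((r & q))=False (r & q)=False r=False
s_5={p,s}: (F(G(q)) | G((r & q)))=False F(G(q))=False G(q)=False q=False G((r & q))=False (r & q)=False r=False
Evaluating at position 2: result = False

Answer: false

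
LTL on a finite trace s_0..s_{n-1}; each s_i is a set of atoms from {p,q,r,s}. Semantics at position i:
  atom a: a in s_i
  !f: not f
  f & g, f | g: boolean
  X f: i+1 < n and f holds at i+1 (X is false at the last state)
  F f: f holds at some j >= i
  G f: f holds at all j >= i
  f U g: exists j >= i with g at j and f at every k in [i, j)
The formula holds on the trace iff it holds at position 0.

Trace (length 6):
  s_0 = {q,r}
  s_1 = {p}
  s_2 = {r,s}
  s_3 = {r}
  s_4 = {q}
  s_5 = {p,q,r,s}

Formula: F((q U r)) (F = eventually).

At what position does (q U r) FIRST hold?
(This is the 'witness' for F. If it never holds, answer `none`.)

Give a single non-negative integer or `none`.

Answer: 0

Derivation:
s_0={q,r}: (q U r)=True q=True r=True
s_1={p}: (q U r)=False q=False r=False
s_2={r,s}: (q U r)=True q=False r=True
s_3={r}: (q U r)=True q=False r=True
s_4={q}: (q U r)=True q=True r=False
s_5={p,q,r,s}: (q U r)=True q=True r=True
F((q U r)) holds; first witness at position 0.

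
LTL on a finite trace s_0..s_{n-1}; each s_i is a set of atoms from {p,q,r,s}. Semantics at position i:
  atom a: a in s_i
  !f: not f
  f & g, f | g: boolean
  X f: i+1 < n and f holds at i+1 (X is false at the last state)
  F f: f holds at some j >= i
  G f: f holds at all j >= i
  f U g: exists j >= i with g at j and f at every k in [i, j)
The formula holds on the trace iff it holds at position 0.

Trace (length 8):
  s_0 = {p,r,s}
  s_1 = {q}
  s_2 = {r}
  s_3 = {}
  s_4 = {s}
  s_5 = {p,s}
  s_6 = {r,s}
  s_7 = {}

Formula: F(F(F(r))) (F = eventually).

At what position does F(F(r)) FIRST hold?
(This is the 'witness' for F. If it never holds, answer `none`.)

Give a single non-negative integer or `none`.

s_0={p,r,s}: F(F(r))=True F(r)=True r=True
s_1={q}: F(F(r))=True F(r)=True r=False
s_2={r}: F(F(r))=True F(r)=True r=True
s_3={}: F(F(r))=True F(r)=True r=False
s_4={s}: F(F(r))=True F(r)=True r=False
s_5={p,s}: F(F(r))=True F(r)=True r=False
s_6={r,s}: F(F(r))=True F(r)=True r=True
s_7={}: F(F(r))=False F(r)=False r=False
F(F(F(r))) holds; first witness at position 0.

Answer: 0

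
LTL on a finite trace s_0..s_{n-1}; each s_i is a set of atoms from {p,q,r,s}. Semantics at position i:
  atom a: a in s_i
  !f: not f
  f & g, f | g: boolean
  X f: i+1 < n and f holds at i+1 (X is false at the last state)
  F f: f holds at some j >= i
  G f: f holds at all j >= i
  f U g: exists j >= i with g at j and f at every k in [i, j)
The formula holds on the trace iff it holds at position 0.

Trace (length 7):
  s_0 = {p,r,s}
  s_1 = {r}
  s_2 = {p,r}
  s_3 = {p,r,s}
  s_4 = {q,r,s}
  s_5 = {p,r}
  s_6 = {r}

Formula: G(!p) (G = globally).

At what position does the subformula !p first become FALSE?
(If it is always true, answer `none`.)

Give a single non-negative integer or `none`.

Answer: 0

Derivation:
s_0={p,r,s}: !p=False p=True
s_1={r}: !p=True p=False
s_2={p,r}: !p=False p=True
s_3={p,r,s}: !p=False p=True
s_4={q,r,s}: !p=True p=False
s_5={p,r}: !p=False p=True
s_6={r}: !p=True p=False
G(!p) holds globally = False
First violation at position 0.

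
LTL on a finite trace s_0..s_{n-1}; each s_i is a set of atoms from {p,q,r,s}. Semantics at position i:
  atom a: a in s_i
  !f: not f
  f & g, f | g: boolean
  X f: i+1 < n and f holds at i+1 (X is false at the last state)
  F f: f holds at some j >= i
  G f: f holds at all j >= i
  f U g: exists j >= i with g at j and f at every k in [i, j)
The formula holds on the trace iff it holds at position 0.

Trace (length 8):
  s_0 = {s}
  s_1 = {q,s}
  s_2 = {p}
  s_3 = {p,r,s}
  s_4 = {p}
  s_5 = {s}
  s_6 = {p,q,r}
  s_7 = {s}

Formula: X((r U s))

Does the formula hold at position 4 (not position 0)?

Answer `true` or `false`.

Answer: true

Derivation:
s_0={s}: X((r U s))=True (r U s)=True r=False s=True
s_1={q,s}: X((r U s))=False (r U s)=True r=False s=True
s_2={p}: X((r U s))=True (r U s)=False r=False s=False
s_3={p,r,s}: X((r U s))=False (r U s)=True r=True s=True
s_4={p}: X((r U s))=True (r U s)=False r=False s=False
s_5={s}: X((r U s))=True (r U s)=True r=False s=True
s_6={p,q,r}: X((r U s))=True (r U s)=True r=True s=False
s_7={s}: X((r U s))=False (r U s)=True r=False s=True
Evaluating at position 4: result = True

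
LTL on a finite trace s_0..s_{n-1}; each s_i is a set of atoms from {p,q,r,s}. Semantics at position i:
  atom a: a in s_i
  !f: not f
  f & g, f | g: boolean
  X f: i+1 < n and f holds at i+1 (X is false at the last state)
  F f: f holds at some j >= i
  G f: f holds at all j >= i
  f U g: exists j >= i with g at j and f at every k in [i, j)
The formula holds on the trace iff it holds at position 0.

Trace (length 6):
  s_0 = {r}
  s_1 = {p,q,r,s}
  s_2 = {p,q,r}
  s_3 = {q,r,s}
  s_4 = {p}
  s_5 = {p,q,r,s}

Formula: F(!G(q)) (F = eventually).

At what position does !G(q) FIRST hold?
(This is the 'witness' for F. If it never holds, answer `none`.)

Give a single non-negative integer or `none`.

Answer: 0

Derivation:
s_0={r}: !G(q)=True G(q)=False q=False
s_1={p,q,r,s}: !G(q)=True G(q)=False q=True
s_2={p,q,r}: !G(q)=True G(q)=False q=True
s_3={q,r,s}: !G(q)=True G(q)=False q=True
s_4={p}: !G(q)=True G(q)=False q=False
s_5={p,q,r,s}: !G(q)=False G(q)=True q=True
F(!G(q)) holds; first witness at position 0.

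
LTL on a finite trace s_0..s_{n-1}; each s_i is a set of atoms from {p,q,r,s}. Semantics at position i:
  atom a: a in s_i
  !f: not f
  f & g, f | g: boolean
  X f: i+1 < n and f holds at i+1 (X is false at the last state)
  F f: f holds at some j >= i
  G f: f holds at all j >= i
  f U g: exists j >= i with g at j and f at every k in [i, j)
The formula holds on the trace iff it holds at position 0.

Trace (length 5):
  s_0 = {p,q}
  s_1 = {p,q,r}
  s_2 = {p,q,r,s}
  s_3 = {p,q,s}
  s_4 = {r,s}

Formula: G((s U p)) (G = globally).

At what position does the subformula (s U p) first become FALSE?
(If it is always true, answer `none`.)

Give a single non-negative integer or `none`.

s_0={p,q}: (s U p)=True s=False p=True
s_1={p,q,r}: (s U p)=True s=False p=True
s_2={p,q,r,s}: (s U p)=True s=True p=True
s_3={p,q,s}: (s U p)=True s=True p=True
s_4={r,s}: (s U p)=False s=True p=False
G((s U p)) holds globally = False
First violation at position 4.

Answer: 4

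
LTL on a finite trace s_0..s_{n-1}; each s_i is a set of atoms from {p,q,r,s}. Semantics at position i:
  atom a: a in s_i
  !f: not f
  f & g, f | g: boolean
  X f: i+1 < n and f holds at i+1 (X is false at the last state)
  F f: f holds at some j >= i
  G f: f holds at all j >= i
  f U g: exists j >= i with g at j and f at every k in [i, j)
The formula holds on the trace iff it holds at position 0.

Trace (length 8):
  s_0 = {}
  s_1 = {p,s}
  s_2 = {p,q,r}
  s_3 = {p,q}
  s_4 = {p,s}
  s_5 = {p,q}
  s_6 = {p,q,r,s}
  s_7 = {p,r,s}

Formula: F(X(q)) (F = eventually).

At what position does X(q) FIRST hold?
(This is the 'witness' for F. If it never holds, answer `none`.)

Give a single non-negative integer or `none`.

s_0={}: X(q)=False q=False
s_1={p,s}: X(q)=True q=False
s_2={p,q,r}: X(q)=True q=True
s_3={p,q}: X(q)=False q=True
s_4={p,s}: X(q)=True q=False
s_5={p,q}: X(q)=True q=True
s_6={p,q,r,s}: X(q)=False q=True
s_7={p,r,s}: X(q)=False q=False
F(X(q)) holds; first witness at position 1.

Answer: 1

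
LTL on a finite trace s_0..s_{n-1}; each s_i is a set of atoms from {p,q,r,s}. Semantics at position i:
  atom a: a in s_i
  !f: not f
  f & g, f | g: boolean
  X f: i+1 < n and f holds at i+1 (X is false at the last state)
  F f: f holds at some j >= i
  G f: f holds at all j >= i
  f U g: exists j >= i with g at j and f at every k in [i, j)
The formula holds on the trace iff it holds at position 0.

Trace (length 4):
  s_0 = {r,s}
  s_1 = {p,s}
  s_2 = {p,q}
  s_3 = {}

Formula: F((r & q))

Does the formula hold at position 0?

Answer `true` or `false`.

Answer: false

Derivation:
s_0={r,s}: F((r & q))=False (r & q)=False r=True q=False
s_1={p,s}: F((r & q))=False (r & q)=False r=False q=False
s_2={p,q}: F((r & q))=False (r & q)=False r=False q=True
s_3={}: F((r & q))=False (r & q)=False r=False q=False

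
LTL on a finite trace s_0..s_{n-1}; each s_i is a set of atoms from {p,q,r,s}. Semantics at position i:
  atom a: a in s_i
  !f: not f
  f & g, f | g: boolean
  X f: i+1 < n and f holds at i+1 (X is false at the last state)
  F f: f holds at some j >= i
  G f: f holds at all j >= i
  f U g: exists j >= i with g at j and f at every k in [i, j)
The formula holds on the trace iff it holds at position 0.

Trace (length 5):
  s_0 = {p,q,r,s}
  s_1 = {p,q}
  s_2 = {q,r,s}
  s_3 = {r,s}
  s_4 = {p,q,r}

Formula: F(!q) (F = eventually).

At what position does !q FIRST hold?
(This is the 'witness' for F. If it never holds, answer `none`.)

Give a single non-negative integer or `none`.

Answer: 3

Derivation:
s_0={p,q,r,s}: !q=False q=True
s_1={p,q}: !q=False q=True
s_2={q,r,s}: !q=False q=True
s_3={r,s}: !q=True q=False
s_4={p,q,r}: !q=False q=True
F(!q) holds; first witness at position 3.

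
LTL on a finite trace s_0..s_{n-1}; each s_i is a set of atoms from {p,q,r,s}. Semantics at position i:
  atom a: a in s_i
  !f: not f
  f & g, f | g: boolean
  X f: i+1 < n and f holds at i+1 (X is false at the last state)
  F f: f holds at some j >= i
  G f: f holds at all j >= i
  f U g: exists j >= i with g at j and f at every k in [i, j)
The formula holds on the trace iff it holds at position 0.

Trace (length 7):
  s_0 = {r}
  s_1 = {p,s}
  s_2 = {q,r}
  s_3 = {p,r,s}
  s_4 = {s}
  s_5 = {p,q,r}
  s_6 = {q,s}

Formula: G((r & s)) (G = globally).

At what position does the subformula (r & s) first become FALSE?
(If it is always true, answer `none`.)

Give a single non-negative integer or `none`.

Answer: 0

Derivation:
s_0={r}: (r & s)=False r=True s=False
s_1={p,s}: (r & s)=False r=False s=True
s_2={q,r}: (r & s)=False r=True s=False
s_3={p,r,s}: (r & s)=True r=True s=True
s_4={s}: (r & s)=False r=False s=True
s_5={p,q,r}: (r & s)=False r=True s=False
s_6={q,s}: (r & s)=False r=False s=True
G((r & s)) holds globally = False
First violation at position 0.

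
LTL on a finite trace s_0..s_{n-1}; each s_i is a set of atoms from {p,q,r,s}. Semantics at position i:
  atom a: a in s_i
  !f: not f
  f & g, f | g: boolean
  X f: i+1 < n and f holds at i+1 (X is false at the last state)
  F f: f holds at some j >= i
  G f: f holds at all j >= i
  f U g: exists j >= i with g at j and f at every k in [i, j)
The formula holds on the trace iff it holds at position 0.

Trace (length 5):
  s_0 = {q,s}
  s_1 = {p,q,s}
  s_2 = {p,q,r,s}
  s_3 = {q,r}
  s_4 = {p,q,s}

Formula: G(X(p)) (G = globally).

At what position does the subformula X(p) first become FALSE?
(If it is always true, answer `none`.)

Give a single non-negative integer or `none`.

Answer: 2

Derivation:
s_0={q,s}: X(p)=True p=False
s_1={p,q,s}: X(p)=True p=True
s_2={p,q,r,s}: X(p)=False p=True
s_3={q,r}: X(p)=True p=False
s_4={p,q,s}: X(p)=False p=True
G(X(p)) holds globally = False
First violation at position 2.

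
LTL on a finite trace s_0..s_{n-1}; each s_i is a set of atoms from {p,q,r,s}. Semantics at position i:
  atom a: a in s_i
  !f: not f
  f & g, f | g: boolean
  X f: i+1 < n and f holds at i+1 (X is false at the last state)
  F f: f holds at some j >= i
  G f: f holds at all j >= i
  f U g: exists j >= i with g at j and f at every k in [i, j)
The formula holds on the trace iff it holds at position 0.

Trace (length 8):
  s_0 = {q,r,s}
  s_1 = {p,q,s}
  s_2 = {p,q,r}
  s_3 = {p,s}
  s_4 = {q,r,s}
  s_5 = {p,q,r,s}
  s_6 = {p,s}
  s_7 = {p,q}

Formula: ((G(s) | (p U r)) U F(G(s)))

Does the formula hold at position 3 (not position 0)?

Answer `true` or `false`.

Answer: false

Derivation:
s_0={q,r,s}: ((G(s) | (p U r)) U F(G(s)))=False (G(s) | (p U r))=True G(s)=False s=True (p U r)=True p=False r=True F(G(s))=False
s_1={p,q,s}: ((G(s) | (p U r)) U F(G(s)))=False (G(s) | (p U r))=True G(s)=False s=True (p U r)=True p=True r=False F(G(s))=False
s_2={p,q,r}: ((G(s) | (p U r)) U F(G(s)))=False (G(s) | (p U r))=True G(s)=False s=False (p U r)=True p=True r=True F(G(s))=False
s_3={p,s}: ((G(s) | (p U r)) U F(G(s)))=False (G(s) | (p U r))=True G(s)=False s=True (p U r)=True p=True r=False F(G(s))=False
s_4={q,r,s}: ((G(s) | (p U r)) U F(G(s)))=False (G(s) | (p U r))=True G(s)=False s=True (p U r)=True p=False r=True F(G(s))=False
s_5={p,q,r,s}: ((G(s) | (p U r)) U F(G(s)))=False (G(s) | (p U r))=True G(s)=False s=True (p U r)=True p=True r=True F(G(s))=False
s_6={p,s}: ((G(s) | (p U r)) U F(G(s)))=False (G(s) | (p U r))=False G(s)=False s=True (p U r)=False p=True r=False F(G(s))=False
s_7={p,q}: ((G(s) | (p U r)) U F(G(s)))=False (G(s) | (p U r))=False G(s)=False s=False (p U r)=False p=True r=False F(G(s))=False
Evaluating at position 3: result = False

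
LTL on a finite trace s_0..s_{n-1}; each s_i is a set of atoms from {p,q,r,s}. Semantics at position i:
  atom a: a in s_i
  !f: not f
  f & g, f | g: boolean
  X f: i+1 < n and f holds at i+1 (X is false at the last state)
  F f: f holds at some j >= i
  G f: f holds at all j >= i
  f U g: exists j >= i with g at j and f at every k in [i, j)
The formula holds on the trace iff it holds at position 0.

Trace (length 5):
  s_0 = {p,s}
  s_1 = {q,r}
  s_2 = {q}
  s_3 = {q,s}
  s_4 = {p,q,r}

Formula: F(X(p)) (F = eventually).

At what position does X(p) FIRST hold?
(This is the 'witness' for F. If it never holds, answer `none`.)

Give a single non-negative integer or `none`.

s_0={p,s}: X(p)=False p=True
s_1={q,r}: X(p)=False p=False
s_2={q}: X(p)=False p=False
s_3={q,s}: X(p)=True p=False
s_4={p,q,r}: X(p)=False p=True
F(X(p)) holds; first witness at position 3.

Answer: 3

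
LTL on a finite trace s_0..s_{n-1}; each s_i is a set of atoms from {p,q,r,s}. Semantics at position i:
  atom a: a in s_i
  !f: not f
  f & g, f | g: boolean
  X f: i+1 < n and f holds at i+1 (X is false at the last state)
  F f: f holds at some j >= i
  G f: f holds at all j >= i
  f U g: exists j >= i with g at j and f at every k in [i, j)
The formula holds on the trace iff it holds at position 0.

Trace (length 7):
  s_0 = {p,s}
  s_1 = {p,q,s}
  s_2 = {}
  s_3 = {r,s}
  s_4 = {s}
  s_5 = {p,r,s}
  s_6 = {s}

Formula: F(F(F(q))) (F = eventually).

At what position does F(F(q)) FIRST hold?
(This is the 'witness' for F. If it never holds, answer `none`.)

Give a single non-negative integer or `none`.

s_0={p,s}: F(F(q))=True F(q)=True q=False
s_1={p,q,s}: F(F(q))=True F(q)=True q=True
s_2={}: F(F(q))=False F(q)=False q=False
s_3={r,s}: F(F(q))=False F(q)=False q=False
s_4={s}: F(F(q))=False F(q)=False q=False
s_5={p,r,s}: F(F(q))=False F(q)=False q=False
s_6={s}: F(F(q))=False F(q)=False q=False
F(F(F(q))) holds; first witness at position 0.

Answer: 0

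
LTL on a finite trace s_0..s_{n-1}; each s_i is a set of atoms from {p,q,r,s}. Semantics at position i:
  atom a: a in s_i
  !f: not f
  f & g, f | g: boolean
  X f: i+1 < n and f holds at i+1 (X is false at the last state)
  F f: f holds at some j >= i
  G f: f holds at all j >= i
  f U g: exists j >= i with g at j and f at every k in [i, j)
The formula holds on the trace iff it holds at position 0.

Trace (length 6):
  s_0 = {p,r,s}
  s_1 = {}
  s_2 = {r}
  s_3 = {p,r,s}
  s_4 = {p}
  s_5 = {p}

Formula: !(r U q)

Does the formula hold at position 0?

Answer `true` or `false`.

s_0={p,r,s}: !(r U q)=True (r U q)=False r=True q=False
s_1={}: !(r U q)=True (r U q)=False r=False q=False
s_2={r}: !(r U q)=True (r U q)=False r=True q=False
s_3={p,r,s}: !(r U q)=True (r U q)=False r=True q=False
s_4={p}: !(r U q)=True (r U q)=False r=False q=False
s_5={p}: !(r U q)=True (r U q)=False r=False q=False

Answer: true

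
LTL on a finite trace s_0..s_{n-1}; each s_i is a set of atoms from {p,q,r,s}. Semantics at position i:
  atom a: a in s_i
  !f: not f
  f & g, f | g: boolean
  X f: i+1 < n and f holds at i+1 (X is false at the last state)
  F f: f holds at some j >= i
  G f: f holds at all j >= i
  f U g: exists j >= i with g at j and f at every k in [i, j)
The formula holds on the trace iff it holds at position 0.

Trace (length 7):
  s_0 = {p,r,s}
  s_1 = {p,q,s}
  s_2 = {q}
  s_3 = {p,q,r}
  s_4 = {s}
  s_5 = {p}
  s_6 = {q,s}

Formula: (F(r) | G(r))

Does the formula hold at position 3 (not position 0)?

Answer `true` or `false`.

Answer: true

Derivation:
s_0={p,r,s}: (F(r) | G(r))=True F(r)=True r=True G(r)=False
s_1={p,q,s}: (F(r) | G(r))=True F(r)=True r=False G(r)=False
s_2={q}: (F(r) | G(r))=True F(r)=True r=False G(r)=False
s_3={p,q,r}: (F(r) | G(r))=True F(r)=True r=True G(r)=False
s_4={s}: (F(r) | G(r))=False F(r)=False r=False G(r)=False
s_5={p}: (F(r) | G(r))=False F(r)=False r=False G(r)=False
s_6={q,s}: (F(r) | G(r))=False F(r)=False r=False G(r)=False
Evaluating at position 3: result = True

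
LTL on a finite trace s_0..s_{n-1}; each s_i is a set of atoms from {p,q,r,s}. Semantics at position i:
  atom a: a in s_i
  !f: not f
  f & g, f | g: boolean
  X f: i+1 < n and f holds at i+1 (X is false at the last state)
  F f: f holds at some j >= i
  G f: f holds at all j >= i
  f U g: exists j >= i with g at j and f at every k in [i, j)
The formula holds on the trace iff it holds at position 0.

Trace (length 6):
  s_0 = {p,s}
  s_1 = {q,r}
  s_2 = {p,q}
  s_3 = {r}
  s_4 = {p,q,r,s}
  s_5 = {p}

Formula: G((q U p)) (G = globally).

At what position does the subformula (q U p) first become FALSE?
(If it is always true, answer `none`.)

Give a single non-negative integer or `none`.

Answer: 3

Derivation:
s_0={p,s}: (q U p)=True q=False p=True
s_1={q,r}: (q U p)=True q=True p=False
s_2={p,q}: (q U p)=True q=True p=True
s_3={r}: (q U p)=False q=False p=False
s_4={p,q,r,s}: (q U p)=True q=True p=True
s_5={p}: (q U p)=True q=False p=True
G((q U p)) holds globally = False
First violation at position 3.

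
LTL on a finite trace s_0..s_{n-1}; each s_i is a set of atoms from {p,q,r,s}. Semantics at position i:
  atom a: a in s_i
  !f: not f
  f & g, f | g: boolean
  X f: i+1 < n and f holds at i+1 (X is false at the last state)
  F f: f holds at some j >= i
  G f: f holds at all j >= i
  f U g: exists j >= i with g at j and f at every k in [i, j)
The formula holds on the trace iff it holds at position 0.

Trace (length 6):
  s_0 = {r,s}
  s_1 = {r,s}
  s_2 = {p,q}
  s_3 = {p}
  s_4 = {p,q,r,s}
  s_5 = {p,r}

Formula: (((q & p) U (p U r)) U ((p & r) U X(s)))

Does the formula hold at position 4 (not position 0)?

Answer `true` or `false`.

Answer: false

Derivation:
s_0={r,s}: (((q & p) U (p U r)) U ((p & r) U X(s)))=True ((q & p) U (p U r))=True (q & p)=False q=False p=False (p U r)=True r=True ((p & r) U X(s))=True (p & r)=False X(s)=True s=True
s_1={r,s}: (((q & p) U (p U r)) U ((p & r) U X(s)))=True ((q & p) U (p U r))=True (q & p)=False q=False p=False (p U r)=True r=True ((p & r) U X(s))=False (p & r)=False X(s)=False s=True
s_2={p,q}: (((q & p) U (p U r)) U ((p & r) U X(s)))=True ((q & p) U (p U r))=True (q & p)=True q=True p=True (p U r)=True r=False ((p & r) U X(s))=False (p & r)=False X(s)=False s=False
s_3={p}: (((q & p) U (p U r)) U ((p & r) U X(s)))=True ((q & p) U (p U r))=True (q & p)=False q=False p=True (p U r)=True r=False ((p & r) U X(s))=True (p & r)=False X(s)=True s=False
s_4={p,q,r,s}: (((q & p) U (p U r)) U ((p & r) U X(s)))=False ((q & p) U (p U r))=True (q & p)=True q=True p=True (p U r)=True r=True ((p & r) U X(s))=False (p & r)=True X(s)=False s=True
s_5={p,r}: (((q & p) U (p U r)) U ((p & r) U X(s)))=False ((q & p) U (p U r))=True (q & p)=False q=False p=True (p U r)=True r=True ((p & r) U X(s))=False (p & r)=True X(s)=False s=False
Evaluating at position 4: result = False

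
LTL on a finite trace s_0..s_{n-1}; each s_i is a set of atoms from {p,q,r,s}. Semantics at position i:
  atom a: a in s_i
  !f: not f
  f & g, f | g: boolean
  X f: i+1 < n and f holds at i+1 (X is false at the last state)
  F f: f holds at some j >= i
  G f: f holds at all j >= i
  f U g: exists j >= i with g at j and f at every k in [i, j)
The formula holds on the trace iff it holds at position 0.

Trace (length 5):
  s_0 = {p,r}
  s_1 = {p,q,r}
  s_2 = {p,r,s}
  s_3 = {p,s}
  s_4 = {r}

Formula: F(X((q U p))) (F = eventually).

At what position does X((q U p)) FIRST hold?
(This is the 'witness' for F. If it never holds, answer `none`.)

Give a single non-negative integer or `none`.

Answer: 0

Derivation:
s_0={p,r}: X((q U p))=True (q U p)=True q=False p=True
s_1={p,q,r}: X((q U p))=True (q U p)=True q=True p=True
s_2={p,r,s}: X((q U p))=True (q U p)=True q=False p=True
s_3={p,s}: X((q U p))=False (q U p)=True q=False p=True
s_4={r}: X((q U p))=False (q U p)=False q=False p=False
F(X((q U p))) holds; first witness at position 0.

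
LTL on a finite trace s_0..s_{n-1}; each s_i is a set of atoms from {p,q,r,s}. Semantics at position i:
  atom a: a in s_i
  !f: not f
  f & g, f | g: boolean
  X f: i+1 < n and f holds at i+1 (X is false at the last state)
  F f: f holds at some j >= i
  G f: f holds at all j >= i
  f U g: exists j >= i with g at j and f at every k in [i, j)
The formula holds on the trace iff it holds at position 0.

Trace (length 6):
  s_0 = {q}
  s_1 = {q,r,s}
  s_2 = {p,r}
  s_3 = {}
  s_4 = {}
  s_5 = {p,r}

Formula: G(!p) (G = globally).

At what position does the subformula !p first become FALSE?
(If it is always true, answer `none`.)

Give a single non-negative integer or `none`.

s_0={q}: !p=True p=False
s_1={q,r,s}: !p=True p=False
s_2={p,r}: !p=False p=True
s_3={}: !p=True p=False
s_4={}: !p=True p=False
s_5={p,r}: !p=False p=True
G(!p) holds globally = False
First violation at position 2.

Answer: 2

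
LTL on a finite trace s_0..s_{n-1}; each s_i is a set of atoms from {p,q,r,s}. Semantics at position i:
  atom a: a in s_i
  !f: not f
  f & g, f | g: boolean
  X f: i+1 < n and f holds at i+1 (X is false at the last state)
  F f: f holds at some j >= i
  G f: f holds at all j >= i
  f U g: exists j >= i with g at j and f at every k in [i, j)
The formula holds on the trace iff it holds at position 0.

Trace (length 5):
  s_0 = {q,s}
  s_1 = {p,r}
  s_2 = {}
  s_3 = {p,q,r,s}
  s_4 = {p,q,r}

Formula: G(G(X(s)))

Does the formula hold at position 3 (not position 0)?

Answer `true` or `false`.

Answer: false

Derivation:
s_0={q,s}: G(G(X(s)))=False G(X(s))=False X(s)=False s=True
s_1={p,r}: G(G(X(s)))=False G(X(s))=False X(s)=False s=False
s_2={}: G(G(X(s)))=False G(X(s))=False X(s)=True s=False
s_3={p,q,r,s}: G(G(X(s)))=False G(X(s))=False X(s)=False s=True
s_4={p,q,r}: G(G(X(s)))=False G(X(s))=False X(s)=False s=False
Evaluating at position 3: result = False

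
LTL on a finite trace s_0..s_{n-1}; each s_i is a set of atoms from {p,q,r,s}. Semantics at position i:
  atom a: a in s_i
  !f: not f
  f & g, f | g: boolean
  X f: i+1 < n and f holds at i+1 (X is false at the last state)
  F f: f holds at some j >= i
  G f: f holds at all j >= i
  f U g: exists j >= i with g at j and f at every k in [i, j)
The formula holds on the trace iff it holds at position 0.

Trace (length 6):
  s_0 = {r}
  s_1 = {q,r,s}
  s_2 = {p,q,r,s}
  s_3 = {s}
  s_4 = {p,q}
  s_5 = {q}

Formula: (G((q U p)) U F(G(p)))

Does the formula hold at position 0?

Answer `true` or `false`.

Answer: false

Derivation:
s_0={r}: (G((q U p)) U F(G(p)))=False G((q U p))=False (q U p)=False q=False p=False F(G(p))=False G(p)=False
s_1={q,r,s}: (G((q U p)) U F(G(p)))=False G((q U p))=False (q U p)=True q=True p=False F(G(p))=False G(p)=False
s_2={p,q,r,s}: (G((q U p)) U F(G(p)))=False G((q U p))=False (q U p)=True q=True p=True F(G(p))=False G(p)=False
s_3={s}: (G((q U p)) U F(G(p)))=False G((q U p))=False (q U p)=False q=False p=False F(G(p))=False G(p)=False
s_4={p,q}: (G((q U p)) U F(G(p)))=False G((q U p))=False (q U p)=True q=True p=True F(G(p))=False G(p)=False
s_5={q}: (G((q U p)) U F(G(p)))=False G((q U p))=False (q U p)=False q=True p=False F(G(p))=False G(p)=False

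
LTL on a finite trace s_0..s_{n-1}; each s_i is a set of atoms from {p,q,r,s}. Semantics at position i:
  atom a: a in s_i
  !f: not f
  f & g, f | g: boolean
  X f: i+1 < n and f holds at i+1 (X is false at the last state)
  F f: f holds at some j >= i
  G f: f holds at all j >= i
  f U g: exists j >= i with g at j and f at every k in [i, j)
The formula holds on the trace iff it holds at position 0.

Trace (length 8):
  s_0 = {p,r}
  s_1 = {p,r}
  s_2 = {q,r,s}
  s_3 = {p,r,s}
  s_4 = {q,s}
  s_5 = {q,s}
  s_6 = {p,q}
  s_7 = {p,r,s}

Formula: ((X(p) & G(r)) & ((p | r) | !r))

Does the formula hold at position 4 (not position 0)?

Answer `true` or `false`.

s_0={p,r}: ((X(p) & G(r)) & ((p | r) | !r))=False (X(p) & G(r))=False X(p)=True p=True G(r)=False r=True ((p | r) | !r)=True (p | r)=True !r=False
s_1={p,r}: ((X(p) & G(r)) & ((p | r) | !r))=False (X(p) & G(r))=False X(p)=False p=True G(r)=False r=True ((p | r) | !r)=True (p | r)=True !r=False
s_2={q,r,s}: ((X(p) & G(r)) & ((p | r) | !r))=False (X(p) & G(r))=False X(p)=True p=False G(r)=False r=True ((p | r) | !r)=True (p | r)=True !r=False
s_3={p,r,s}: ((X(p) & G(r)) & ((p | r) | !r))=False (X(p) & G(r))=False X(p)=False p=True G(r)=False r=True ((p | r) | !r)=True (p | r)=True !r=False
s_4={q,s}: ((X(p) & G(r)) & ((p | r) | !r))=False (X(p) & G(r))=False X(p)=False p=False G(r)=False r=False ((p | r) | !r)=True (p | r)=False !r=True
s_5={q,s}: ((X(p) & G(r)) & ((p | r) | !r))=False (X(p) & G(r))=False X(p)=True p=False G(r)=False r=False ((p | r) | !r)=True (p | r)=False !r=True
s_6={p,q}: ((X(p) & G(r)) & ((p | r) | !r))=False (X(p) & G(r))=False X(p)=True p=True G(r)=False r=False ((p | r) | !r)=True (p | r)=True !r=True
s_7={p,r,s}: ((X(p) & G(r)) & ((p | r) | !r))=False (X(p) & G(r))=False X(p)=False p=True G(r)=True r=True ((p | r) | !r)=True (p | r)=True !r=False
Evaluating at position 4: result = False

Answer: false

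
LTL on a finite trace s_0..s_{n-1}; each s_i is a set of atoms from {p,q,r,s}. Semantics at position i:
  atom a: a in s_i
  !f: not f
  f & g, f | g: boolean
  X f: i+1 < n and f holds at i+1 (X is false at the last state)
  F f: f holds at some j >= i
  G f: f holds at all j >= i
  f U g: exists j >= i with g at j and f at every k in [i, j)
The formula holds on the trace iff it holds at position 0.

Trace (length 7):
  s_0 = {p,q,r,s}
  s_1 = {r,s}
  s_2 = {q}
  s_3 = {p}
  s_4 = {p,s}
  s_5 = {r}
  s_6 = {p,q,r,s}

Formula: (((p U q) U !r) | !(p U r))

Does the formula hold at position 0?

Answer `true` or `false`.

s_0={p,q,r,s}: (((p U q) U !r) | !(p U r))=False ((p U q) U !r)=False (p U q)=True p=True q=True !r=False r=True !(p U r)=False (p U r)=True
s_1={r,s}: (((p U q) U !r) | !(p U r))=False ((p U q) U !r)=False (p U q)=False p=False q=False !r=False r=True !(p U r)=False (p U r)=True
s_2={q}: (((p U q) U !r) | !(p U r))=True ((p U q) U !r)=True (p U q)=True p=False q=True !r=True r=False !(p U r)=True (p U r)=False
s_3={p}: (((p U q) U !r) | !(p U r))=True ((p U q) U !r)=True (p U q)=False p=True q=False !r=True r=False !(p U r)=False (p U r)=True
s_4={p,s}: (((p U q) U !r) | !(p U r))=True ((p U q) U !r)=True (p U q)=False p=True q=False !r=True r=False !(p U r)=False (p U r)=True
s_5={r}: (((p U q) U !r) | !(p U r))=False ((p U q) U !r)=False (p U q)=False p=False q=False !r=False r=True !(p U r)=False (p U r)=True
s_6={p,q,r,s}: (((p U q) U !r) | !(p U r))=False ((p U q) U !r)=False (p U q)=True p=True q=True !r=False r=True !(p U r)=False (p U r)=True

Answer: false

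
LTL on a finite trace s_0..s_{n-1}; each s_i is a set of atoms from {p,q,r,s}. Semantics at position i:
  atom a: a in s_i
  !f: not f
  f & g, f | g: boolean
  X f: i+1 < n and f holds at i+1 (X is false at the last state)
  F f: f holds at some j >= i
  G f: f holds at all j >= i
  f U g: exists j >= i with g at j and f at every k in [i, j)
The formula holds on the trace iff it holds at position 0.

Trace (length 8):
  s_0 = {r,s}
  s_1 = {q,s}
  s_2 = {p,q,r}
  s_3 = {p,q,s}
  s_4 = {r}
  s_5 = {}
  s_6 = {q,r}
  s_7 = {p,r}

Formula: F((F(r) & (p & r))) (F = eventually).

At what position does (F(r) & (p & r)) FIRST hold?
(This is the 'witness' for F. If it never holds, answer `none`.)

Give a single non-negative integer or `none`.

Answer: 2

Derivation:
s_0={r,s}: (F(r) & (p & r))=False F(r)=True r=True (p & r)=False p=False
s_1={q,s}: (F(r) & (p & r))=False F(r)=True r=False (p & r)=False p=False
s_2={p,q,r}: (F(r) & (p & r))=True F(r)=True r=True (p & r)=True p=True
s_3={p,q,s}: (F(r) & (p & r))=False F(r)=True r=False (p & r)=False p=True
s_4={r}: (F(r) & (p & r))=False F(r)=True r=True (p & r)=False p=False
s_5={}: (F(r) & (p & r))=False F(r)=True r=False (p & r)=False p=False
s_6={q,r}: (F(r) & (p & r))=False F(r)=True r=True (p & r)=False p=False
s_7={p,r}: (F(r) & (p & r))=True F(r)=True r=True (p & r)=True p=True
F((F(r) & (p & r))) holds; first witness at position 2.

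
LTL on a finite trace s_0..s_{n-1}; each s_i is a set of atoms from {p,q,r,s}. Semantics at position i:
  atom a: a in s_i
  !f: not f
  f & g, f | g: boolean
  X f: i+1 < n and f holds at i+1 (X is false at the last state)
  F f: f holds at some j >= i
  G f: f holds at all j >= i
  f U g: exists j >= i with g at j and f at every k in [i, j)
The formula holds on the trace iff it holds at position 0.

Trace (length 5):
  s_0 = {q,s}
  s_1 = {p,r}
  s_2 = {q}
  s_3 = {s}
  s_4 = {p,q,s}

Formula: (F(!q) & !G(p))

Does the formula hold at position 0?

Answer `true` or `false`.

Answer: true

Derivation:
s_0={q,s}: (F(!q) & !G(p))=True F(!q)=True !q=False q=True !G(p)=True G(p)=False p=False
s_1={p,r}: (F(!q) & !G(p))=True F(!q)=True !q=True q=False !G(p)=True G(p)=False p=True
s_2={q}: (F(!q) & !G(p))=True F(!q)=True !q=False q=True !G(p)=True G(p)=False p=False
s_3={s}: (F(!q) & !G(p))=True F(!q)=True !q=True q=False !G(p)=True G(p)=False p=False
s_4={p,q,s}: (F(!q) & !G(p))=False F(!q)=False !q=False q=True !G(p)=False G(p)=True p=True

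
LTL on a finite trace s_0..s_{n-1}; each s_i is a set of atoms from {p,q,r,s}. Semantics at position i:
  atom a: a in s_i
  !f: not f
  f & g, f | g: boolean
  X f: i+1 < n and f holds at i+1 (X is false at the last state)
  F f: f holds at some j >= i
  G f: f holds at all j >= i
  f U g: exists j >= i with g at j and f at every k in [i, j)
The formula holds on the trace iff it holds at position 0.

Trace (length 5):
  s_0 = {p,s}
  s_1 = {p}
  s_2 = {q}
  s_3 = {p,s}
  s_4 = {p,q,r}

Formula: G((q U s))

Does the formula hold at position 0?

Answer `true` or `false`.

s_0={p,s}: G((q U s))=False (q U s)=True q=False s=True
s_1={p}: G((q U s))=False (q U s)=False q=False s=False
s_2={q}: G((q U s))=False (q U s)=True q=True s=False
s_3={p,s}: G((q U s))=False (q U s)=True q=False s=True
s_4={p,q,r}: G((q U s))=False (q U s)=False q=True s=False

Answer: false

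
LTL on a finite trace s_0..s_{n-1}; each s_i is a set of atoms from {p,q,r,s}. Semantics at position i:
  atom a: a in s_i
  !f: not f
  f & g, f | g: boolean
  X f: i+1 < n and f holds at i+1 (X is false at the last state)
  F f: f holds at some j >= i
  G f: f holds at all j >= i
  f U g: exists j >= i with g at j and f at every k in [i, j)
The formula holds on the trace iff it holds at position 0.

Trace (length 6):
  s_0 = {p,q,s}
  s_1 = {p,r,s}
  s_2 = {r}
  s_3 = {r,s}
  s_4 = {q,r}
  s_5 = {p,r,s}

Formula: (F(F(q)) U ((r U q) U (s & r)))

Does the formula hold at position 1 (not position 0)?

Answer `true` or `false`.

s_0={p,q,s}: (F(F(q)) U ((r U q) U (s & r)))=True F(F(q))=True F(q)=True q=True ((r U q) U (s & r))=True (r U q)=True r=False (s & r)=False s=True
s_1={p,r,s}: (F(F(q)) U ((r U q) U (s & r)))=True F(F(q))=True F(q)=True q=False ((r U q) U (s & r))=True (r U q)=True r=True (s & r)=True s=True
s_2={r}: (F(F(q)) U ((r U q) U (s & r)))=True F(F(q))=True F(q)=True q=False ((r U q) U (s & r))=True (r U q)=True r=True (s & r)=False s=False
s_3={r,s}: (F(F(q)) U ((r U q) U (s & r)))=True F(F(q))=True F(q)=True q=False ((r U q) U (s & r))=True (r U q)=True r=True (s & r)=True s=True
s_4={q,r}: (F(F(q)) U ((r U q) U (s & r)))=True F(F(q))=True F(q)=True q=True ((r U q) U (s & r))=True (r U q)=True r=True (s & r)=False s=False
s_5={p,r,s}: (F(F(q)) U ((r U q) U (s & r)))=True F(F(q))=False F(q)=False q=False ((r U q) U (s & r))=True (r U q)=False r=True (s & r)=True s=True
Evaluating at position 1: result = True

Answer: true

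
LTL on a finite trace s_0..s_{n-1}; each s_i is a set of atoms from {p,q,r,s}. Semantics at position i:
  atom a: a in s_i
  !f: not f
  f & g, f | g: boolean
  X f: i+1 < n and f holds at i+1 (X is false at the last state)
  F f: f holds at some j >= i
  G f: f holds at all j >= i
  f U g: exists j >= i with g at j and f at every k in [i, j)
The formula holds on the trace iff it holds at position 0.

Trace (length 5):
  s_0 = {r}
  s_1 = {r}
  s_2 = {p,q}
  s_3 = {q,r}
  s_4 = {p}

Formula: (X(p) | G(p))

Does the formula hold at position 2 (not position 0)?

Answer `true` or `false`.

Answer: false

Derivation:
s_0={r}: (X(p) | G(p))=False X(p)=False p=False G(p)=False
s_1={r}: (X(p) | G(p))=True X(p)=True p=False G(p)=False
s_2={p,q}: (X(p) | G(p))=False X(p)=False p=True G(p)=False
s_3={q,r}: (X(p) | G(p))=True X(p)=True p=False G(p)=False
s_4={p}: (X(p) | G(p))=True X(p)=False p=True G(p)=True
Evaluating at position 2: result = False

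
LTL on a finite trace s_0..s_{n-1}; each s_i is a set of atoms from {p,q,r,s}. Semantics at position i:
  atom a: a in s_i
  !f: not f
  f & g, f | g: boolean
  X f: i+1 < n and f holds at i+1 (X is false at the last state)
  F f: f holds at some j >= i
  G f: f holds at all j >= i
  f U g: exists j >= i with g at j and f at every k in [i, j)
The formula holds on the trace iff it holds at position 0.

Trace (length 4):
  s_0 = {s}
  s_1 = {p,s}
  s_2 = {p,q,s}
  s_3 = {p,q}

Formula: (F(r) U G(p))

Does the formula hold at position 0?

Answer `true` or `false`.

s_0={s}: (F(r) U G(p))=False F(r)=False r=False G(p)=False p=False
s_1={p,s}: (F(r) U G(p))=True F(r)=False r=False G(p)=True p=True
s_2={p,q,s}: (F(r) U G(p))=True F(r)=False r=False G(p)=True p=True
s_3={p,q}: (F(r) U G(p))=True F(r)=False r=False G(p)=True p=True

Answer: false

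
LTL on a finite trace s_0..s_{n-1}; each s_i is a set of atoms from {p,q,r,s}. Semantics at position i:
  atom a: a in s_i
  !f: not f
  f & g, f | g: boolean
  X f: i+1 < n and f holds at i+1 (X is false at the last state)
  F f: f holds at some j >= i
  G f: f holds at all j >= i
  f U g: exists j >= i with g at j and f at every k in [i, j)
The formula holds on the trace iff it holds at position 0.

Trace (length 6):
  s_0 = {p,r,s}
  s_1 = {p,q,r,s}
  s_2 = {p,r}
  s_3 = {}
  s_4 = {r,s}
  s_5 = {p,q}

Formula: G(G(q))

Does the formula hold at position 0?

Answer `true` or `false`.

Answer: false

Derivation:
s_0={p,r,s}: G(G(q))=False G(q)=False q=False
s_1={p,q,r,s}: G(G(q))=False G(q)=False q=True
s_2={p,r}: G(G(q))=False G(q)=False q=False
s_3={}: G(G(q))=False G(q)=False q=False
s_4={r,s}: G(G(q))=False G(q)=False q=False
s_5={p,q}: G(G(q))=True G(q)=True q=True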